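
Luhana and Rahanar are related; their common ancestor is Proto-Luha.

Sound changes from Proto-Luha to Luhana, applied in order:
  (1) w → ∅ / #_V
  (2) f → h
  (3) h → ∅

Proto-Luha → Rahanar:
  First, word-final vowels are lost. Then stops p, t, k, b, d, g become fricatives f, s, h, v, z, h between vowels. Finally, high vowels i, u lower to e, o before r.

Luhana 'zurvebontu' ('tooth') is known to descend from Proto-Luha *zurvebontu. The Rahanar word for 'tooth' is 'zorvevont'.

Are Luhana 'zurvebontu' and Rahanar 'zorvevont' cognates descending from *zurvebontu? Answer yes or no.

Derive the expected Rahanar reflex of *zurvebontu:
Rahanar: *zurvebontu > zurvebont > zurvevont > zorvevont  (by apocope, intervocalic lenition, pre-rhotic lowering)
Rahanar 'zorvevont' matches the regular reflex exactly, so the pair is cognate.

yes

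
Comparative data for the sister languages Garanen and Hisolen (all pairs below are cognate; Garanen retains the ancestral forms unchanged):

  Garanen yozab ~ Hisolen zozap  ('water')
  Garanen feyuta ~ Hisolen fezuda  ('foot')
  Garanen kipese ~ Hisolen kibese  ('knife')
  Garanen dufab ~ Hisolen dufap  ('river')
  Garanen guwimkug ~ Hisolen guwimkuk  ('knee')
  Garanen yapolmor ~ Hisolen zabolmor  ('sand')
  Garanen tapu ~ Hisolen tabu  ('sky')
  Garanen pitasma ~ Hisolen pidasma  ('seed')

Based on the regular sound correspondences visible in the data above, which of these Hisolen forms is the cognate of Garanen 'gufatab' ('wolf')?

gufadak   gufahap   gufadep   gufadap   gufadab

feyuta ~ fezuda, pitasma ~ pidasma — Garanen t corresponds to Hisolen d between vowels (before a back vowel).
yozab ~ zozap, dufab ~ dufap — Garanen b corresponds to Hisolen p word-finally.
Applying these to Garanen 'gufatab':
  gufatab → gufadab   (t→d between vowels (before a back vowel))
  gufadab → gufadap   (b→p word-finally)
So the Hisolen cognate is 'gufadap'.

gufadap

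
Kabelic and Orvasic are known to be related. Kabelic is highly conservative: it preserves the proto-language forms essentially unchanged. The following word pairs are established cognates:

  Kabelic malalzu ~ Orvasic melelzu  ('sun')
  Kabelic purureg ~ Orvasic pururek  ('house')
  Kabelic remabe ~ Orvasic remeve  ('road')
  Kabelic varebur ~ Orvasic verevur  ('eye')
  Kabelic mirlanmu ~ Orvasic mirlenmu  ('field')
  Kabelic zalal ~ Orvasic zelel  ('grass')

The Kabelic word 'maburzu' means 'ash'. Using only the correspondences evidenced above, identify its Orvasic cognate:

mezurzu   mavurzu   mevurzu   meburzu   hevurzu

mevurzu

remabe ~ remeve — Kabelic a corresponds to Orvasic e after a consonant, before a labial obstruent.
varebur ~ verevur — Kabelic b corresponds to Orvasic v between vowels (before a back vowel).
Applying these to Kabelic 'maburzu':
  maburzu → meburzu   (a→e after a consonant, before a labial obstruent)
  meburzu → mevurzu   (b→v between vowels (before a back vowel))
So the Orvasic cognate is 'mevurzu'.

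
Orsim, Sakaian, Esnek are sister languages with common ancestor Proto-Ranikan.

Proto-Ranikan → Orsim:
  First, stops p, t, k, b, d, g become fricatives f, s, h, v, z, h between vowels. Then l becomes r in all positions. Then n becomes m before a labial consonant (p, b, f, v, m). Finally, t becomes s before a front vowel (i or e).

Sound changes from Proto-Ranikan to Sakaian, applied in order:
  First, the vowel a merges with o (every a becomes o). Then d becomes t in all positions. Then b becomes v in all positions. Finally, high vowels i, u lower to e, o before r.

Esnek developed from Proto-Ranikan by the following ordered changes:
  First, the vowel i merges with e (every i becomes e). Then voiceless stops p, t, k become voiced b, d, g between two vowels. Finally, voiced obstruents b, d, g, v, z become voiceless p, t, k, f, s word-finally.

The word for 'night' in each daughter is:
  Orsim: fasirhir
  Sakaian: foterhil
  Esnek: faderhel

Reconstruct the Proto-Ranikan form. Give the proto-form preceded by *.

Position 3: Orsim has s, Sakaian has t, Esnek has d. Taking the neighbouring segments as reconstructed: Orsim s could go back to *t or *s; Sakaian t could go back to *t or *d; Esnek d could go back to *t or *d — the one source consistent with every daughter is *t.
Position 7: Orsim has i, Sakaian has i, Esnek has e. Orsim preserves i here (none of its changes turn any other segment into i), so the proto-segment is *i.
This points to *fatirhil. Verify forward in each daughter:
Orsim: start from *fatirhil.
  rule 1 (intervocalic lenition): fatirhil → fasirhil
  rule 2 (unconditioned shift): fasirhil → fasirhir
  rule 3: no change — fasirhir
  rule 4: no change — fasirhir
  ⇒ Orsim fasirhir
Sakaian: start from *fatirhil.
  rule 1 (vowel merger): fatirhil → fotirhil
  rule 2: no change — fotirhil
  rule 3: no change — fotirhil
  rule 4 (pre-rhotic lowering): fotirhil → foterhil
  ⇒ Sakaian foterhil
Esnek: start from *fatirhil.
  rule 1 (vowel merger): fatirhil → faterhel
  rule 2 (intervocalic voicing): faterhel → faderhel
  rule 3: no change — faderhel
  ⇒ Esnek faderhel
*fatirhil is the unique common source.

*fatirhil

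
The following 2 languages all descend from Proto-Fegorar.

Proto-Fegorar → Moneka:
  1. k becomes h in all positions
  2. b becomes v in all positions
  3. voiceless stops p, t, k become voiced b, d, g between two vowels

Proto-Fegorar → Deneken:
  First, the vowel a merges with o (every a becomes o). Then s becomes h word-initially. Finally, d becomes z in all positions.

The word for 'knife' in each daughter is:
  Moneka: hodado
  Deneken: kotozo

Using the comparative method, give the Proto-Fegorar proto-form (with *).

*kotado

Position 4: Moneka has a, Deneken has o. Moneka preserves a here (none of its changes turn any other segment into a), so the proto-segment is *a.
Position 5: Moneka has d, Deneken has z. Taking the neighbouring segments as reconstructed: Moneka d could go back to *t or *d; Deneken z could go back to *d or *z — the one source consistent with every daughter is *d.
Continuing position by position gives *kotado; check it forward:
Moneka: *kotado
  kotado → hotado   [unconditioned shift]
  hotado (rule 2 does not apply)
  hotado → hodado   [intervocalic voicing]
  giving Moneka hodado.
Deneken: *kotado > kotodo > kotozo  (by vowel merger, unconditioned shift)
No other proto-form is consistent with every reflex, so the reconstruction is *kotado.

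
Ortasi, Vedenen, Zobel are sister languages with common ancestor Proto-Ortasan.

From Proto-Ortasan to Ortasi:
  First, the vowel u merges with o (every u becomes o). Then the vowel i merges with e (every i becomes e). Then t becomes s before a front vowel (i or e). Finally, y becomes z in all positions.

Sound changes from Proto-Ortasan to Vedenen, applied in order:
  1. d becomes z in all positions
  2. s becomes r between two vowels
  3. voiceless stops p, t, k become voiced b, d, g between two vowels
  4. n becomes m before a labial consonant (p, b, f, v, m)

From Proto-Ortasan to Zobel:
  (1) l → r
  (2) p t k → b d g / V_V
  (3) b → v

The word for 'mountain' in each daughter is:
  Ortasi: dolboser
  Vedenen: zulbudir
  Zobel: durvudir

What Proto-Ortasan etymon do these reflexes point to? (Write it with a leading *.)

*dulbutir

Position 6: Ortasi has s, Vedenen has d, Zobel has d. In Vedenen, d can only continue *t, so the proto-segment is *t.
Position 7: Ortasi has e, Vedenen has i, Zobel has i. Vedenen preserves i here (none of its changes turn any other segment into i), so the proto-segment is *i.
Position 2: Ortasi has o, Vedenen has u, Zobel has u. Vedenen preserves u here (none of its changes turn any other segment into u), so the proto-segment is *u.
This points to *dulbutir. Verify forward in each daughter:
Ortasi: *dulbutir
  dulbutir → dolbotir   [vowel merger]
  dolbotir → dolboter   [vowel merger]
  dolboter → dolboser   [palatalisation]
  dolboser (rule 4 does not apply)
  giving Ortasi dolboser.
Vedenen: *dulbutir
  dulbutir → zulbutir   [unconditioned shift]
  zulbutir (rule 2 does not apply)
  zulbutir → zulbudir   [intervocalic voicing]
  zulbudir (rule 4 does not apply)
  giving Vedenen zulbudir.
Zobel: start from *dulbutir.
  rule 1 (unconditioned shift): dulbutir → durbutir
  rule 2 (intervocalic voicing): durbutir → durbudir
  rule 3 (unconditioned shift): durbudir → durvudir
  ⇒ Zobel durvudir
No other proto-form is consistent with every reflex, so the reconstruction is *dulbutir.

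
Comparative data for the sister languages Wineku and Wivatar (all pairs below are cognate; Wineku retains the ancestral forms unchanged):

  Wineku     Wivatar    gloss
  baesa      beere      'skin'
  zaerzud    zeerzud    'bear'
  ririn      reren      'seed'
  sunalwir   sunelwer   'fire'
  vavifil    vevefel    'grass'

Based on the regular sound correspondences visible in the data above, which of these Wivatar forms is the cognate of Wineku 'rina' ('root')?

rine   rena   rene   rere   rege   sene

rene

ririn ~ reren — Wineku i corresponds to Wivatar e after a consonant, before a nasal.
baesa ~ beere — Wineku a corresponds to Wivatar e word-finally.
Applying these to Wineku 'rina':
  rina → rena   (i→e after a consonant, before a nasal)
  rena → rene   (a→e word-finally)
So the Wivatar cognate is 'rene'.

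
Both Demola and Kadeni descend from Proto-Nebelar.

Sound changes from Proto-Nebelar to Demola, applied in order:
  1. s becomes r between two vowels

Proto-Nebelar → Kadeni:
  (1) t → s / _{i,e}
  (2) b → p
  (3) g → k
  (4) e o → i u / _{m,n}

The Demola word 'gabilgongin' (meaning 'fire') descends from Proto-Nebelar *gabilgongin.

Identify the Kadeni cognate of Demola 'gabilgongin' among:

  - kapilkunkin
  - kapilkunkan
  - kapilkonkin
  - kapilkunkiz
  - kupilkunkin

Kadeni: *gabilgongin > gapilgongin > kapilkonkin > kapilkunkin  (by unconditioned shift, unconditioned shift, pre-nasal raising)

kapilkunkin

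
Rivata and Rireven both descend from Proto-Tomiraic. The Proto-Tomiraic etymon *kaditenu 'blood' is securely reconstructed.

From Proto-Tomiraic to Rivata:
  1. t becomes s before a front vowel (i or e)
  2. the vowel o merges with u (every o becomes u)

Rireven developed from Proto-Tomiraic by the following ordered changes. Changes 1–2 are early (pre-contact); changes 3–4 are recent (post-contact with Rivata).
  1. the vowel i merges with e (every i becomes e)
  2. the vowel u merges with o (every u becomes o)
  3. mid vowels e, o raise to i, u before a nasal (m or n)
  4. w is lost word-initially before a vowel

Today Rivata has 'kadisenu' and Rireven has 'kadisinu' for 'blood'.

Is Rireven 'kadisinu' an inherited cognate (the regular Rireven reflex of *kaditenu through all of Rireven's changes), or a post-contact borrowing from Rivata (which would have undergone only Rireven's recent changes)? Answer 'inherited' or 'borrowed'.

If inherited, *kaditenu would pass through all of Rireven's changes:
Rireven: *kaditenu > kadetenu > kadeteno > kadetino  (by vowel merger, vowel merger, pre-nasal raising)
If borrowed from Rivata 'kadisenu' after the early changes, it would undergo only the recent ones:
  rule 3 (pre-nasal raising): kadisenu → kadisinu
  rule 4 (glide loss): no change (kadisinu)
  ⇒ as a loan: kadisinu
Rireven 'kadisinu' matches the loan outcome 'kadisinu', not the inherited 'kadetino' — it skipped the early Rireven changes, so it was borrowed from Rivata.

borrowed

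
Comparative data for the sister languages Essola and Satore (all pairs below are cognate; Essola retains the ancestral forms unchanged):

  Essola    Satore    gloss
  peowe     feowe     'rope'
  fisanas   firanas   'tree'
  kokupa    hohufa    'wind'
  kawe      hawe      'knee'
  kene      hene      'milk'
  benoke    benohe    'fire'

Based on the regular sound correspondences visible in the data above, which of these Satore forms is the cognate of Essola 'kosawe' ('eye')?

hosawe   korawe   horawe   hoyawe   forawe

kokupa ~ hohufa — Essola k corresponds to Satore h word-initially before a back vowel.
fisanas ~ firanas — Essola s corresponds to Satore r between vowels (before a back vowel).
Applying these to Essola 'kosawe':
  kosawe → hosawe   (k→h word-initially before a back vowel)
  hosawe → horawe   (s→r between vowels (before a back vowel))
So the Satore cognate is 'horawe'.

horawe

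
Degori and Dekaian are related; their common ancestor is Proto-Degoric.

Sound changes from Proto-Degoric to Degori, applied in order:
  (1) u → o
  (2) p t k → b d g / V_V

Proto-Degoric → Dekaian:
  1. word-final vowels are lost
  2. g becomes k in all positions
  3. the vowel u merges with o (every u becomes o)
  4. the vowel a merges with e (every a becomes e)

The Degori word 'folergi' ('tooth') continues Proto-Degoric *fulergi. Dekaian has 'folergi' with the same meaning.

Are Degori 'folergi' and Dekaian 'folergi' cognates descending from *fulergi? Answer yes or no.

Derive the expected Dekaian reflex of *fulergi:
Dekaian: start from *fulergi.
  rule 1 (apocope): fulergi → fulerg
  rule 2 (unconditioned shift): fulerg → fulerk
  rule 3 (vowel merger): fulerk → folerk
  rule 4: no change — folerk
  ⇒ Dekaian folerk
The regular Dekaian reflex would be 'folerk', but the attested form is 'folergi'. The correspondence is irregular, so they are not cognates (the Dekaian form has a different source).

no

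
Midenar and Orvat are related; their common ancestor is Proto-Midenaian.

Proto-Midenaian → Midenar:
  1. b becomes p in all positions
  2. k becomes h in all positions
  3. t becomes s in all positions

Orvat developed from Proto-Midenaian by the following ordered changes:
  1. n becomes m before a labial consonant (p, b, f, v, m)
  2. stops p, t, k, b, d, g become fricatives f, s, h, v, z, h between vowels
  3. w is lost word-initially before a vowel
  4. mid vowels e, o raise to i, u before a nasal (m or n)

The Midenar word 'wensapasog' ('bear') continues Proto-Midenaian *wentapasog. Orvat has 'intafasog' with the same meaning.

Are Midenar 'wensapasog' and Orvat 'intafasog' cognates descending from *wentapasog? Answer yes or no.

yes

Derive the expected Orvat reflex of *wentapasog:
Orvat: start from *wentapasog.
  rule 1: no change — wentapasog
  rule 2 (intervocalic lenition): wentapasog → wentafasog
  rule 3 (glide loss): wentafasog → entafasog
  rule 4 (pre-nasal raising): entafasog → intafasog
  ⇒ Orvat intafasog
Orvat 'intafasog' matches the regular reflex exactly, so the pair is cognate.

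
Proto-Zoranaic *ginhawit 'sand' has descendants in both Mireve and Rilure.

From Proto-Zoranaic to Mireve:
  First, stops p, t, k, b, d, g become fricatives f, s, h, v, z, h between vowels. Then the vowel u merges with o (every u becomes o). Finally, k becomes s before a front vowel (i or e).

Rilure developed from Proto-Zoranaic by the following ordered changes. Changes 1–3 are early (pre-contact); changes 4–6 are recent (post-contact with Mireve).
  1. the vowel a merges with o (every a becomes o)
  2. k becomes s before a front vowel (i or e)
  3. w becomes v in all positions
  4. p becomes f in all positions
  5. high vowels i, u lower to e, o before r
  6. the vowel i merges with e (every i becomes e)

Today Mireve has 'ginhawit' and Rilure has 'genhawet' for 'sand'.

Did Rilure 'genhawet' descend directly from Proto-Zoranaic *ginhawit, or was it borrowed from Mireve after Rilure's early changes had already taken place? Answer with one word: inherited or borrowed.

If inherited, *ginhawit would pass through all of Rilure's changes:
Rilure: *ginhawit > ginhowit > ginhovit > genhovet  (by vowel merger, unconditioned shift, vowel merger)
If borrowed from Mireve 'ginhawit' after the early changes, it would undergo only the recent ones:
  rule 4 (unconditioned shift): no change (ginhawit)
  rule 5 (pre-rhotic lowering): no change (ginhawit)
  rule 6 (vowel merger): ginhawit → genhawet
  ⇒ as a loan: genhawet
Rilure 'genhawet' matches the loan outcome 'genhawet', not the inherited 'genhovet' — it skipped the early Rilure changes, so it was borrowed from Mireve.

borrowed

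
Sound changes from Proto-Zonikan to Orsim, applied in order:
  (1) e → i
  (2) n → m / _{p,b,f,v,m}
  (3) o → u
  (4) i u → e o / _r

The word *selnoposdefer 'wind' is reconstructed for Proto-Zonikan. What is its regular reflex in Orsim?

Orsim: start from *selnoposdefer.
  rule 1 (vowel merger): selnoposdefer → silnoposdifir
  rule 2: no change — silnoposdifir
  rule 3 (vowel merger): silnoposdifir → silnupusdifir
  rule 4 (pre-rhotic lowering): silnupusdifir → silnupusdifer
  ⇒ Orsim silnupusdifer

silnupusdifer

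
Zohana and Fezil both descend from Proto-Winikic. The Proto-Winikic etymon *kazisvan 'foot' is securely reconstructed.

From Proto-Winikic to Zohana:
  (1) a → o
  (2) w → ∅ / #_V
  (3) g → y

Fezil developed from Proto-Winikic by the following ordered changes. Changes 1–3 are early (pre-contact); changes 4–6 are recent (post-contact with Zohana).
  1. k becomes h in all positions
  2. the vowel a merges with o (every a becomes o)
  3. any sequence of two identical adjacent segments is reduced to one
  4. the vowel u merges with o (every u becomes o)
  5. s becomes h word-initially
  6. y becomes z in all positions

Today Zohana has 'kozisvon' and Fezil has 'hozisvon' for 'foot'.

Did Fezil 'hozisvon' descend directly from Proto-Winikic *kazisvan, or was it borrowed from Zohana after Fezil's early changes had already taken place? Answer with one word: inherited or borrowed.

If inherited, *kazisvan would pass through all of Fezil's changes:
Fezil: *kazisvan > hazisvan > hozisvon  (by unconditioned shift, vowel merger)
If borrowed from Zohana 'kozisvon' after the early changes, it would undergo only the recent ones:
  rule 4 (vowel merger): no change (kozisvon)
  rule 5 (debuccalisation): no change (kozisvon)
  rule 6 (unconditioned shift): no change (kozisvon)
  ⇒ as a loan: kozisvon
Fezil 'hozisvon' matches the inherited outcome exactly, so it is an inherited cognate, not a loan.

inherited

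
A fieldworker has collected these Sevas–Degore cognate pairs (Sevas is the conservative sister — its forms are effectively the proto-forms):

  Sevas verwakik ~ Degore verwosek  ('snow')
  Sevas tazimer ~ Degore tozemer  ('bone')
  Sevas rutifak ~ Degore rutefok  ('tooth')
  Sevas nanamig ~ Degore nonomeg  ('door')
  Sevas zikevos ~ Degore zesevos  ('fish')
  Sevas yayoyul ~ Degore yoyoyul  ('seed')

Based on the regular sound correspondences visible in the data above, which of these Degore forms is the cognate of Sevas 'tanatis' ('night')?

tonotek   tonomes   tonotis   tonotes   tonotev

nanamig ~ nonomeg — Sevas a corresponds to Degore o after a consonant, before a nasal.
verwakik ~ verwosek, tazimer ~ tozemer — Sevas a corresponds to Degore o after a consonant, before a consonant other than r, m, n, p, b, f, v.
verwakik ~ verwosek, nanamig ~ nonomeg — Sevas i corresponds to Degore e after a consonant, before a consonant other than r, m, n, p, b, f, v.
Applying these to Sevas 'tanatis':
  tanatis → tonatis   (a→o after a consonant, before a nasal)
  tonatis → tonotis   (a→o after a consonant, before a consonant other than r, m, n, p, b, f, v)
  tonotis → tonotes   (i→e after a consonant, before a consonant other than r, m, n, p, b, f, v)
So the Degore cognate is 'tonotes'.

tonotes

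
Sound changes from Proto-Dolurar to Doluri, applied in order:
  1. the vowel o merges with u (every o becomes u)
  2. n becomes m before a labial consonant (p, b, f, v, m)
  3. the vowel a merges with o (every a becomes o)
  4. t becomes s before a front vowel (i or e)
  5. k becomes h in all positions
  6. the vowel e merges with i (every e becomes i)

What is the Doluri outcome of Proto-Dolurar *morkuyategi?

murhuyosigi

Doluri: *morkuyategi > murkuyategi > murkuyotegi > murkuyosegi > murhuyosegi > murhuyosigi  (by vowel merger, vowel merger, palatalisation, unconditioned shift, vowel merger)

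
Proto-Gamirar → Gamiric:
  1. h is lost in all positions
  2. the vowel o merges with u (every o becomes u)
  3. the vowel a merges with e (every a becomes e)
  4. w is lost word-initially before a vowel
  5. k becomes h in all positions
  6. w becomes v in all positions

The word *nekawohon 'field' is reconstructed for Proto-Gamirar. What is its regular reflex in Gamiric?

nehevuun

Gamiric: start from *nekawohon.
  rule 1 (h-loss): nekawohon → nekawoon
  rule 2 (vowel merger): nekawoon → nekawuun
  rule 3 (vowel merger): nekawuun → nekewuun
  rule 4: no change — nekewuun
  rule 5 (unconditioned shift): nekewuun → nehewuun
  rule 6 (unconditioned shift): nehewuun → nehevuun
  ⇒ Gamiric nehevuun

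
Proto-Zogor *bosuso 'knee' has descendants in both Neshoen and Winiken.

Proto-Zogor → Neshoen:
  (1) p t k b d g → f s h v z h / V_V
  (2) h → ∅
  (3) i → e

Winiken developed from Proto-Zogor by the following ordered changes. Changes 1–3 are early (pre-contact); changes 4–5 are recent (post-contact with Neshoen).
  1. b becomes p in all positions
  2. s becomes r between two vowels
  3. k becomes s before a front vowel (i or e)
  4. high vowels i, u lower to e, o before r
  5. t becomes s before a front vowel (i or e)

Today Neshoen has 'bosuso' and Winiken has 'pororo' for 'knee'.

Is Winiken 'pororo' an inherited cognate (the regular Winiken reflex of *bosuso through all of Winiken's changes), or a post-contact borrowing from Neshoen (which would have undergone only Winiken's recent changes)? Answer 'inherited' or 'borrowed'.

inherited

If inherited, *bosuso would pass through all of Winiken's changes:
Winiken: start from *bosuso.
  rule 1 (unconditioned shift): bosuso → posuso
  rule 2 (rhotacism): posuso → poruro
  rule 3: no change — poruro
  rule 4 (pre-rhotic lowering): poruro → pororo
  rule 5: no change — pororo
  ⇒ Winiken pororo
If borrowed from Neshoen 'bosuso' after the early changes, it would undergo only the recent ones:
  rule 4 (pre-rhotic lowering): no change (bosuso)
  rule 5 (palatalisation): no change (bosuso)
  ⇒ as a loan: bosuso
Winiken 'pororo' matches the inherited outcome exactly, so it is an inherited cognate, not a loan.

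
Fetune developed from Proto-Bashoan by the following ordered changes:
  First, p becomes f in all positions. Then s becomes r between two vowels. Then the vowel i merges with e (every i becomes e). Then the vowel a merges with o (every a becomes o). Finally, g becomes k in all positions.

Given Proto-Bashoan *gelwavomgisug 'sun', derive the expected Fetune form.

kelwovomkeruk

Fetune: *gelwavomgisug
  gelwavomgisug (rule 1 does not apply)
  gelwavomgisug → gelwavomgirug   [rhotacism]
  gelwavomgirug → gelwavomgerug   [vowel merger]
  gelwavomgerug → gelwovomgerug   [vowel merger]
  gelwovomgerug → kelwovomkeruk   [unconditioned shift]
  giving Fetune kelwovomkeruk.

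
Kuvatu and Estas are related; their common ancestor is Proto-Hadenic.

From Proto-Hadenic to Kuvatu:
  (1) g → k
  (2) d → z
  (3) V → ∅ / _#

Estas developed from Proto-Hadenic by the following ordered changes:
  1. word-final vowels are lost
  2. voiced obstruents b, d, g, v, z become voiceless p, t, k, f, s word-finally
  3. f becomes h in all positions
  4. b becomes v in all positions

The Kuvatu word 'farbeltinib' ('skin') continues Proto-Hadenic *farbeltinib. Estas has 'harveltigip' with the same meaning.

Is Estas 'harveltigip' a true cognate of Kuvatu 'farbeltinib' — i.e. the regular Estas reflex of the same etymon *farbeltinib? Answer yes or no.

no

Derive the expected Estas reflex of *farbeltinib:
Estas: start from *farbeltinib.
  rule 1: no change — farbeltinib
  rule 2 (final devoicing): farbeltinib → farbeltinip
  rule 3 (unconditioned shift): farbeltinip → harbeltinip
  rule 4 (unconditioned shift): harbeltinip → harveltinip
  ⇒ Estas harveltinip
The regular Estas reflex would be 'harveltinip', but the attested form is 'harveltigip'. The correspondence is irregular, so they are not cognates (the Estas form has a different source).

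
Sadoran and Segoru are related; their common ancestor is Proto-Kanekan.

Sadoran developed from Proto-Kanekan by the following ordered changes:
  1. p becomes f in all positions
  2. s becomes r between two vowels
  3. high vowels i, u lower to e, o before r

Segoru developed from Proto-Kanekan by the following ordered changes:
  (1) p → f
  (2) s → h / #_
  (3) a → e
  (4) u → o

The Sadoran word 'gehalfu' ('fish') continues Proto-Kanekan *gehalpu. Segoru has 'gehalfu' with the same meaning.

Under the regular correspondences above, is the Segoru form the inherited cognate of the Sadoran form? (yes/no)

Derive the expected Segoru reflex of *gehalpu:
Segoru: start from *gehalpu.
  rule 1 (unconditioned shift): gehalpu → gehalfu
  rule 2: no change — gehalfu
  rule 3 (vowel merger): gehalfu → gehelfu
  rule 4 (vowel merger): gehelfu → gehelfo
  ⇒ Segoru gehelfo
The regular Segoru reflex would be 'gehelfo', but the attested form is 'gehalfu'. The correspondence is irregular, so they are not cognates (the Segoru form has a different source).

no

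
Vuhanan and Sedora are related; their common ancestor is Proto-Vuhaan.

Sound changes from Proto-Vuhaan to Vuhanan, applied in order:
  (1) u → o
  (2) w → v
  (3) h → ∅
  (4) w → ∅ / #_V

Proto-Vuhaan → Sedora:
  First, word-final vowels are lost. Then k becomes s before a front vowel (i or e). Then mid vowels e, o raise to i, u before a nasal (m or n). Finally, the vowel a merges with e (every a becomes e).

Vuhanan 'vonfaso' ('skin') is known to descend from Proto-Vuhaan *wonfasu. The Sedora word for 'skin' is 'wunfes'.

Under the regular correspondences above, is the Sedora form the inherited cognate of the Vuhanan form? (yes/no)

Derive the expected Sedora reflex of *wonfasu:
Sedora: *wonfasu > wonfas > wunfas > wunfes  (by apocope, pre-nasal raising, vowel merger)
Sedora 'wunfes' matches the regular reflex exactly, so the pair is cognate.

yes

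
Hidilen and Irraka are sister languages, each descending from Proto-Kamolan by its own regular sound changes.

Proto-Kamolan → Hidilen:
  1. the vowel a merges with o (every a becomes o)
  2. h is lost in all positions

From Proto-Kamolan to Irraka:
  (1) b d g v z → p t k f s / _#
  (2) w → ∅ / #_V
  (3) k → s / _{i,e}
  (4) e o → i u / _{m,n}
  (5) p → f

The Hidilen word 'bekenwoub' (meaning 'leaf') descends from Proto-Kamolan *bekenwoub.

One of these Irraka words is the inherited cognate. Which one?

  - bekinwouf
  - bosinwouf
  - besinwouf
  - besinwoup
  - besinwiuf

Irraka: start from *bekenwoub.
  rule 1 (final devoicing): bekenwoub → bekenwoup
  rule 2: no change — bekenwoup
  rule 3 (palatalisation): bekenwoup → besenwoup
  rule 4 (pre-nasal raising): besenwoup → besinwoup
  rule 5 (unconditioned shift): besinwoup → besinwouf
  ⇒ Irraka besinwouf
The other candidates each miss or misapply at least one Irraka change.

besinwouf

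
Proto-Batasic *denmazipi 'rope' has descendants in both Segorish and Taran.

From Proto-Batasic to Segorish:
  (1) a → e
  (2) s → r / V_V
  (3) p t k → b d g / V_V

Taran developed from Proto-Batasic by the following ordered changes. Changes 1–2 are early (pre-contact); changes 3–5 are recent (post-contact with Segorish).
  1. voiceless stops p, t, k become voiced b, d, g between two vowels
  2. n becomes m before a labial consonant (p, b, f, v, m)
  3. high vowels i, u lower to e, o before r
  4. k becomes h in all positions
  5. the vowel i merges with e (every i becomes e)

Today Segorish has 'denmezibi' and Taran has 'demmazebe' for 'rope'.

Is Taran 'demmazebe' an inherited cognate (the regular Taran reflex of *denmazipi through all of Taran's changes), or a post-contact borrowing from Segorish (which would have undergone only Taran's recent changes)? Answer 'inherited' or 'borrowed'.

inherited

If inherited, *denmazipi would pass through all of Taran's changes:
Taran: *denmazipi > denmazibi > demmazibi > demmazebe  (by intervocalic voicing, nasal place assimilation, vowel merger)
If borrowed from Segorish 'denmezibi' after the early changes, it would undergo only the recent ones:
  rule 3 (pre-rhotic lowering): no change (denmezibi)
  rule 4 (unconditioned shift): no change (denmezibi)
  rule 5 (vowel merger): denmezibi → denmezebe
  ⇒ as a loan: denmezebe
Taran 'demmazebe' matches the inherited outcome exactly, so it is an inherited cognate, not a loan.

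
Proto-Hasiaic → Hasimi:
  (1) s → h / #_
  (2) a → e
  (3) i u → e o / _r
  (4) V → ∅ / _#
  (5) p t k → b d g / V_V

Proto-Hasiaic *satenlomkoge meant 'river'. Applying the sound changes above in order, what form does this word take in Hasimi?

Hasimi: *satenlomkoge > hatenlomkoge > hetenlomkoge > hetenlomkog > hedenlomkog  (by debuccalisation, vowel merger, apocope, intervocalic voicing)

hedenlomkog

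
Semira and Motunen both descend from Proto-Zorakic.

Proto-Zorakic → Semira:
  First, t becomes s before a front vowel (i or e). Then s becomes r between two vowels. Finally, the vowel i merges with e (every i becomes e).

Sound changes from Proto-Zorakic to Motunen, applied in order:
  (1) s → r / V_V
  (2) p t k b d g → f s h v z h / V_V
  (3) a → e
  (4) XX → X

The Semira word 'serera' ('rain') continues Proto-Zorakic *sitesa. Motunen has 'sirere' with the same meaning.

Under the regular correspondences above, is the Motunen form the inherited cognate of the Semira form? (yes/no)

Derive the expected Motunen reflex of *sitesa:
Motunen: start from *sitesa.
  rule 1 (rhotacism): sitesa → sitera
  rule 2 (intervocalic lenition): sitera → sisera
  rule 3 (vowel merger): sisera → sisere
  rule 4: no change — sisere
  ⇒ Motunen sisere
The regular Motunen reflex would be 'sisere', but the attested form is 'sirere'. The correspondence is irregular, so they are not cognates (the Motunen form has a different source).

no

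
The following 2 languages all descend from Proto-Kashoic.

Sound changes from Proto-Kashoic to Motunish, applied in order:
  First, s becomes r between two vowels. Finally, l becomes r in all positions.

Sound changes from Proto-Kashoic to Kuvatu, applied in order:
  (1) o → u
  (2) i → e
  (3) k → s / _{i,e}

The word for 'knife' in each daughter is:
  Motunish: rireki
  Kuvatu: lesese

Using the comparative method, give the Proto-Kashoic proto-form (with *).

*liseki

Position 2: Motunish has i, Kuvatu has e. Motunish preserves i here (none of its changes turn any other segment into i), so the proto-segment is *i.
Position 5: Motunish has k, Kuvatu has s. Motunish preserves k here (none of its changes turn any other segment into k), so the proto-segment is *k.
Position 6: Motunish has i, Kuvatu has e. Motunish preserves i here (none of its changes turn any other segment into i), so the proto-segment is *i.
This points to *liseki. Verify forward in each daughter:
Motunish: *liseki > lireki > rireki  (by rhotacism, unconditioned shift)
Kuvatu: *liseki
  liseki (rule 1 does not apply)
  liseki → leseke   [vowel merger]
  leseke → lesese   [palatalisation]
  giving Kuvatu lesese.
No other proto-form is consistent with every reflex, so the reconstruction is *liseki.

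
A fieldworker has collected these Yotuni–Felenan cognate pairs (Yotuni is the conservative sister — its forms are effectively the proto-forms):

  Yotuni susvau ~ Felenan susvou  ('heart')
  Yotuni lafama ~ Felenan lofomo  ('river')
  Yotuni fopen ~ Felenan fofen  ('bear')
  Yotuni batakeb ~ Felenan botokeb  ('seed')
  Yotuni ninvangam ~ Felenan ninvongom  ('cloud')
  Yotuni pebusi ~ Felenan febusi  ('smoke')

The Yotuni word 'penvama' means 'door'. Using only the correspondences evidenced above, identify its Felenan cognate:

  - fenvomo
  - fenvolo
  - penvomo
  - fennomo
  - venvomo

fenvomo

pebusi ~ febusi — Yotuni p corresponds to Felenan f word-initially before a front vowel.
lafama ~ lofomo, ninvangam ~ ninvongom — Yotuni a corresponds to Felenan o after a consonant, before a nasal.
lafama ~ lofomo — Yotuni a corresponds to Felenan o word-finally.
Applying these to Yotuni 'penvama':
  penvama → fenvama   (p→f word-initially before a front vowel)
  fenvama → fenvoma   (a→o after a consonant, before a nasal)
  fenvoma → fenvomo   (a→o word-finally)
So the Felenan cognate is 'fenvomo'.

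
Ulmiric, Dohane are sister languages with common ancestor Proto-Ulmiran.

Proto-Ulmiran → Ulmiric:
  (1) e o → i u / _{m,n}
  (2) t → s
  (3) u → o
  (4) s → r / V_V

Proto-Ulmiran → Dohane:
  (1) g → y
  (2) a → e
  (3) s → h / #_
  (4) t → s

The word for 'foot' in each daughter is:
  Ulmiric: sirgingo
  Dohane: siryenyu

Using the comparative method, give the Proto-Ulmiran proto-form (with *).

Position 8: Ulmiric has o, Dohane has u. Dohane preserves u here (none of its changes turn any other segment into u), so the proto-segment is *u.
Position 4: Ulmiric has g, Dohane has y. Ulmiric preserves g here (none of its changes turn any other segment into g), so the proto-segment is *g.
Position 1: Ulmiric has s, Dohane has s. Taking the neighbouring segments as reconstructed: Ulmiric s could go back to *t or *s; Dohane s can only go back to *t — the one source consistent with every daughter is *t.
Verify the candidate proto-form against each daughter:
Ulmiric: start from *tirgengu.
  rule 1 (pre-nasal raising): tirgengu → tirgingu
  rule 2 (unconditioned shift): tirgingu → sirgingu
  rule 3 (vowel merger): sirgingu → sirgingo
  rule 4: no change — sirgingo
  ⇒ Ulmiric sirgingo
Dohane: *tirgengu > tiryenyu > siryenyu  (by unconditioned shift, unconditioned shift)
*tirgengu is the unique common source.

*tirgengu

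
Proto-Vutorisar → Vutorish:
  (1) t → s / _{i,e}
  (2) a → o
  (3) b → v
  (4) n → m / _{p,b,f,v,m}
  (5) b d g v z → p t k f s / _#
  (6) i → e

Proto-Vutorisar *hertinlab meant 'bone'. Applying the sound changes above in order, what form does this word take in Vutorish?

Vutorish: *hertinlab > hersinlab > hersinlob > hersinlov > hersinlof > hersenlof  (by palatalisation, vowel merger, unconditioned shift, final devoicing, vowel merger)

hersenlof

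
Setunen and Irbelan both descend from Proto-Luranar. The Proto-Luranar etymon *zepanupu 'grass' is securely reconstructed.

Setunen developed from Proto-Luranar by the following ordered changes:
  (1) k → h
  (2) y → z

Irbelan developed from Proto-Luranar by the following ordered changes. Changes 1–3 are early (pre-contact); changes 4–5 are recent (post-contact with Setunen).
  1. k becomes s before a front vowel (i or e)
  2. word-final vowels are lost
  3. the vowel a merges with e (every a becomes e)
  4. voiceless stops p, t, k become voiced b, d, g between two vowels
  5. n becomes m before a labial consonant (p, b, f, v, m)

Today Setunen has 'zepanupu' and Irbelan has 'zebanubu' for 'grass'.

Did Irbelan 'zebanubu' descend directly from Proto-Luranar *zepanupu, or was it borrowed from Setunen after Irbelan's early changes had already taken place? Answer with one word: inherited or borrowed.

borrowed

If inherited, *zepanupu would pass through all of Irbelan's changes:
Irbelan: *zepanupu
  zepanupu (rule 1 does not apply)
  zepanupu → zepanup   [apocope]
  zepanup → zepenup   [vowel merger]
  zepenup → zebenup   [intervocalic voicing]
  zebenup (rule 5 does not apply)
  giving Irbelan zebenup.
If borrowed from Setunen 'zepanupu' after the early changes, it would undergo only the recent ones:
  rule 4 (intervocalic voicing): zepanupu → zebanubu
  rule 5 (nasal place assimilation): no change (zebanubu)
  ⇒ as a loan: zebanubu
Irbelan 'zebanubu' matches the loan outcome 'zebanubu', not the inherited 'zebenup' — it skipped the early Irbelan changes, so it was borrowed from Setunen.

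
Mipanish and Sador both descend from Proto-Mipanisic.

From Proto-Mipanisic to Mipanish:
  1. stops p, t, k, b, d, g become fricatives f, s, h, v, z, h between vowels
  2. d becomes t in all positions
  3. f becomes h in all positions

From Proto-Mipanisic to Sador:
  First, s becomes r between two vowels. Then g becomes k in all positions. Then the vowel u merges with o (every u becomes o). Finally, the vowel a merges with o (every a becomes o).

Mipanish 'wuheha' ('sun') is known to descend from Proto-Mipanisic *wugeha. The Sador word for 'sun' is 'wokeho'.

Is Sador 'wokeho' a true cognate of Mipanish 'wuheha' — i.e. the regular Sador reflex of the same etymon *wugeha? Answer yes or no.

yes

Derive the expected Sador reflex of *wugeha:
Sador: *wugeha > wukeha > wokeha > wokeho  (by unconditioned shift, vowel merger, vowel merger)
Sador 'wokeho' matches the regular reflex exactly, so the pair is cognate.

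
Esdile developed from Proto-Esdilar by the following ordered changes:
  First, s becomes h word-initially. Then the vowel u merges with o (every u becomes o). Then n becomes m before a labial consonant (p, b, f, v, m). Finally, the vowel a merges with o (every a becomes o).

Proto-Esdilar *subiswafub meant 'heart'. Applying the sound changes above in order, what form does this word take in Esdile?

hobiswofob

Esdile: start from *subiswafub.
  rule 1 (debuccalisation): subiswafub → hubiswafub
  rule 2 (vowel merger): hubiswafub → hobiswafob
  rule 3: no change — hobiswafob
  rule 4 (vowel merger): hobiswafob → hobiswofob
  ⇒ Esdile hobiswofob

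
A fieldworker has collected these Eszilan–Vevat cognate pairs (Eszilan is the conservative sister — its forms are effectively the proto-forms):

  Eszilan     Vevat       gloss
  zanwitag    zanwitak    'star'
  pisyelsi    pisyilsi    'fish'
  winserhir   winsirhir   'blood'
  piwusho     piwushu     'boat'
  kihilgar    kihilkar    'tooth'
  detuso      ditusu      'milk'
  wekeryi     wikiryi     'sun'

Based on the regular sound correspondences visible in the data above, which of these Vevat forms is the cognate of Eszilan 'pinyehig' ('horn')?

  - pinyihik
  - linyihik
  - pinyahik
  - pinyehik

pinyihik

pisyelsi ~ pisyilsi, detuso ~ ditusu — Eszilan e corresponds to Vevat i after a consonant, before a consonant other than r, m, n, p, b, f, v.
zanwitag ~ zanwitak — Eszilan g corresponds to Vevat k word-finally.
Applying these to Eszilan 'pinyehig':
  pinyehig → pinyihig   (e→i after a consonant, before a consonant other than r, m, n, p, b, f, v)
  pinyihig → pinyihik   (g→k word-finally)
So the Vevat cognate is 'pinyihik'.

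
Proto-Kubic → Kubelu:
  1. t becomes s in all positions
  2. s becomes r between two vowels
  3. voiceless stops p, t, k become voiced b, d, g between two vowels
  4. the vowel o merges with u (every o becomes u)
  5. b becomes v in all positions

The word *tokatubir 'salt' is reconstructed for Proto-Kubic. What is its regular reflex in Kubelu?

sugaruvir

Kubelu: *tokatubir > sokasubir > sokarubir > sogarubir > sugarubir > sugaruvir  (by unconditioned shift, rhotacism, intervocalic voicing, vowel merger, unconditioned shift)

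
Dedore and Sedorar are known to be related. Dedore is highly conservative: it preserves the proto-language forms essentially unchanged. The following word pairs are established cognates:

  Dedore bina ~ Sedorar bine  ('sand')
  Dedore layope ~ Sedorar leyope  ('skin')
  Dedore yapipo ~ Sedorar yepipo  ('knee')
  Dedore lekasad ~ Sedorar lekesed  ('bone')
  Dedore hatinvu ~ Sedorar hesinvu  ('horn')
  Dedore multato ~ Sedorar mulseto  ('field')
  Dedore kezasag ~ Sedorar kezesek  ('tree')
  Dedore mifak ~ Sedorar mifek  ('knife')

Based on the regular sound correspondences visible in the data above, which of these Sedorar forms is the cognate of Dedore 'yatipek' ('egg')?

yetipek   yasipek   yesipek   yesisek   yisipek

layope ~ leyope, lekasad ~ lekesed — Dedore a corresponds to Sedorar e after a consonant, before a consonant other than r, m, n, p, b, f, v.
hatinvu ~ hesinvu — Dedore t corresponds to Sedorar s between vowels (before a front vowel).
Applying these to Dedore 'yatipek':
  yatipek → yetipek   (a→e after a consonant, before a consonant other than r, m, n, p, b, f, v)
  yetipek → yesipek   (t→s between vowels (before a front vowel))
So the Sedorar cognate is 'yesipek'.

yesipek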